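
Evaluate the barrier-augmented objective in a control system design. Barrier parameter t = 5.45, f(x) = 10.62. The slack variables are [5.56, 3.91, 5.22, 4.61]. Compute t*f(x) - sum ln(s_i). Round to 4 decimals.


Step 1: Compute log-barrier.
ln values: [1.7156, 1.3635, 1.6525, 1.5282]
phi = -(1.7156 + 1.3635 + 1.6525 + 1.5282) = -6.2599
Step 2: Compute augmented objective.
t*f(x) = 5.45*10.62 = 57.879
Total = 57.879 - 6.2599 = 51.6191


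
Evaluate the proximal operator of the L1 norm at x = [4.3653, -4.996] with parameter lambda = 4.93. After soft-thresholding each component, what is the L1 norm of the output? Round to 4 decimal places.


Soft-thresholding with lambda = 4.93:
prox(4.3653) = sign(4.3653)*max(|4.3653| - 4.93, 0) = 0.0
prox(-4.996) = sign(-4.996)*max(|-4.996| - 4.93, 0) = -0.066
prox(x) = [0.0, -0.066]
||prox(x)||_1 = 0.0 + 0.066 = 0.066


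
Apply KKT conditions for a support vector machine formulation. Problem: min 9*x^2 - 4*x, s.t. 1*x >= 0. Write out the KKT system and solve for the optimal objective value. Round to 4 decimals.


Step 1: Try lambda = 0 (constraint inactive).
Stationarity: 2*9*x - 4 = 0
x* = 4/(2*9) = 2/9 = 0.2222 (rounded; the exact value 2/9 is used below)
Check constraint: 1*0.2222 = 0.2222 >= 0 -- satisfied.
Step 2: Compute optimal value.
f(x*) = 9*(2/9)^2 - 4*(2/9) = -0.4444


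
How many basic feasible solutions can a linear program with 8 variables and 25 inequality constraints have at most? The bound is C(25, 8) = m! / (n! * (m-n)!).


Each vertex corresponds to some choice of n active constraints out of m, so the number of vertices is at most C(m, n) = m! / (n!(m-n)!).
m = 25, n = 8
Numerator: 25 * 24 * 23 * 22 * 21 * 20 * 19 * 18
Denominator: 8! = 40320
C(25, 8) = 1081575


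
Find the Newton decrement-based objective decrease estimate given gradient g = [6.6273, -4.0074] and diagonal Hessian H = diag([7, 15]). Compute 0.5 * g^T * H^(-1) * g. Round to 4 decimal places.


Step 1: H is diagonal, so H^(-1) * g = [0.9468, -0.2672].
Step 2: g^T H^(-1) g = sum_i g_i^2 / H_ii
  = (6.6273)^2/7 + (-4.0074)^2/15
  = 6.2744 + 1.0706 = 7.3451
Step 3: Objective decrease = 0.5 * g^T H^(-1) g = 3.6725


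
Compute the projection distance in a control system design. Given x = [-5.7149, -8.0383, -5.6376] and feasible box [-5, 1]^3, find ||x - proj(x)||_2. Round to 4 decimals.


Project each component onto [-5, 1].
clip(-5.7149) = -5.0, clip(-8.0383) = -5.0, clip(-5.6376) = -5.0
Projection = [-5.0, -5.0, -5.0]
Squared diffs: [0.5111, 9.2313, 0.4065]
Distance = sqrt(10.1489) = 3.1857


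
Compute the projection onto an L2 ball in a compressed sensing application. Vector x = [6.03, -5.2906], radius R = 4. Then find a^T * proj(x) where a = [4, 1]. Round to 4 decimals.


Step 1: Compute ||x|| (intermediates to 6 decimals).
||x|| = sqrt(6.03^2 + (-5.2906)^2) = 8.021929
Step 2: Project.
Since ||x|| > R, scale = R/||x|| = 4/8.021929 = 0.498633, proj(x) = scale * x
proj(x) = [3.006757, -2.638068]
Step 3: Dot product.
a^T * proj(x) = 4*3.006757 + 1*(-2.638068) = 9.389


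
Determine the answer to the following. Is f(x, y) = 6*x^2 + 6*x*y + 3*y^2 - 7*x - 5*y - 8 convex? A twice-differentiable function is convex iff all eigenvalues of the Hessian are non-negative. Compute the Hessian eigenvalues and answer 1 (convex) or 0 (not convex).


The Hessian of f(x,y) = 6*x^2 + 6*x*y + 3*y^2 - 7*x - 5*y - 8 is:
H = [[12, 6], [6, 6]]
Trace = 12 + 6 = 18
Determinant = 12*6 - (6)^2 = 36
Discriminant = (18)^2 - 4*36 = 180.0
Eigenvalues: lambda_1 = 2.2918, lambda_2 = 15.7082
The function is convex.

1


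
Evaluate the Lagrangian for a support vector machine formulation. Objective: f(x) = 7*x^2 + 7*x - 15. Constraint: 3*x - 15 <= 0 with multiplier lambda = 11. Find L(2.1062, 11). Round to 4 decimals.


Step 1: Evaluate f(x).
f(2.1062) = 7*2.1062^2 + 7*2.1062 - 15 = 30.7959
Step 2: Evaluate g(x).
g(2.1062) = 3*2.1062 - 15 = -8.6814
Step 3: Compute Lagrangian.
L = 30.7959 + 11*-8.6814 = -64.6995


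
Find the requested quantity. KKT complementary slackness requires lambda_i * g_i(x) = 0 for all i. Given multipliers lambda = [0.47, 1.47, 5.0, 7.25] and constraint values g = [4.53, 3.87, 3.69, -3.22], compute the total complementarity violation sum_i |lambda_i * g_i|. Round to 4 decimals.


KKT complementary slackness check:
lambda_1 * g_1 = 0.47 * 4.53 = 2.1291
lambda_2 * g_2 = 1.47 * 3.87 = 5.6889
lambda_3 * g_3 = 5.0 * 3.69 = 18.45
lambda_4 * g_4 = 7.25 * -3.22 = -23.345
Total violation = 2.1291 + 5.6889 + 18.45 + 23.345 = 49.613


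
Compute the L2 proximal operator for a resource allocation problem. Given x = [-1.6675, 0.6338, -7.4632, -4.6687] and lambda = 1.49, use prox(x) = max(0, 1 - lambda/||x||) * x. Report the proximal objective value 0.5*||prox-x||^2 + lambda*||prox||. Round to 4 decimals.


Step 1: Compute ||x||.
||x|| = 8.9821
Step 2: Compute scaling factor.
scale = max(0, 1 - 1.49/8.9821) = 0.8341
Step 3: prox(x) = [-1.3909, 0.5287, -6.2252, -3.8942]
||prox(x)|| = 7.4921
Step 4: Proximal objective.
0.5*||prox-x||^2 = 1.1101
lambda*||prox|| = 11.1632
Total = 12.2733


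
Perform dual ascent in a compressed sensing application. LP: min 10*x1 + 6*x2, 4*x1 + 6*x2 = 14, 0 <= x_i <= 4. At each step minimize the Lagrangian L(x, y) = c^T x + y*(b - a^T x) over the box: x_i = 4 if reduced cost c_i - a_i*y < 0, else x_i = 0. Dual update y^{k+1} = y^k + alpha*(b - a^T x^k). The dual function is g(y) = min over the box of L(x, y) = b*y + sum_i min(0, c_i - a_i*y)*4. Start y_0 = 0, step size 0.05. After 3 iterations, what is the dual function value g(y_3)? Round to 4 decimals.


Dual ascent for LP: min 10*x1 + 6*x2, 4*x1 + 6*x2 = 14, 0 <= x_i <= 4
Step 1: y^k = 0.0, reduced costs: (10.0, 6.0)
  x^k = (0.0, 0.0), subgradient = b - a^T x = 14.0
  y^{k+1} = 0.0 + 0.05*14.0 = 0.7
Step 2: y^k = 0.7, reduced costs: (7.2, 1.8)
  x^k = (0.0, 0.0), subgradient = b - a^T x = 14.0
  y^{k+1} = 0.7 + 0.05*14.0 = 1.4
Step 3: y^k = 1.4, reduced costs: (4.4, -2.4)
  x^k = (0.0, 4.0), subgradient = b - a^T x = -10.0
  y^{k+1} = 1.4 + 0.05*-10.0 = 0.9
Dual objective at y_3 = 0.9: reduced costs (6.4, 0.6), box minimizer x = (0.0, 0.0)
g(y_3) = b*y + (c1 - a1*y)*x1 + (c2 - a2*y)*x2 = 14*0.9 + 6.4*0.0 + 0.6*0.0 = 12.6 + 0.0 + 0.0 = 12.6


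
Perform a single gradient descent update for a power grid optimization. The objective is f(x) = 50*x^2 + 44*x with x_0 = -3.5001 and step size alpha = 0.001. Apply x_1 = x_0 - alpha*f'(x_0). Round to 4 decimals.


We compute the gradient at x_0 and apply the update.
f'(x) = 100*x + 44
f'(-3.5001) = 100*-3.5001 + 44 = -306.01
x_1 = -3.5001 - 0.001*-306.01 = -3.1941


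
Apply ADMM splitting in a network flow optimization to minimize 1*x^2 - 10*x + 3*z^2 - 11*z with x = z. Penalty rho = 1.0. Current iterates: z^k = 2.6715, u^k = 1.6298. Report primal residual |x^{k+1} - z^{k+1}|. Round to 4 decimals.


ADMM iteration with rho = 1.0, z^k = 2.6715, u^k = 1.6298
Step 1: x-update.
Minimize 1*x^2 - 10*x + (1.0/2)*(x - 2.6715 + 1.6298)^2
FOC: (2*1 + 1.0)*x = 10 + 1.0*(2.6715 - 1.6298)
x^{k+1} = 3.6806
Step 2: z-update.
Minimize 3*z^2 - 11*z + (1.0/2)*(3.6806 - z + 1.6298)^2
FOC: (2*3 + 1.0)*z = 11 + 1.0*(3.6806 + 1.6298)
z^{k+1} = 2.3301
Step 3: u-update.
u^{k+1} = 1.6298 + 3.6806 - 2.3301 = 2.9803
Step 4: Primal residual = |3.6806 - 2.3301| = 1.3505


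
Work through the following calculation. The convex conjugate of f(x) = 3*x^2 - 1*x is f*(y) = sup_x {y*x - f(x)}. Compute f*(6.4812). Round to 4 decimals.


f*(y) = sup_x {y*x - a*x^2 - b*x} = sup_x {(y-b)*x - a*x^2}
FOC: (y - b) - 2a*x = 0 => x* = (y - b)/(2a)
x* = (6.4812 + 1)/(2*3) = 1.2469
f*(6.4812) = (y-b)^2/(4a) = (6.4812 + 1)^2/(4*3)
= 55.9684/12 = 4.664


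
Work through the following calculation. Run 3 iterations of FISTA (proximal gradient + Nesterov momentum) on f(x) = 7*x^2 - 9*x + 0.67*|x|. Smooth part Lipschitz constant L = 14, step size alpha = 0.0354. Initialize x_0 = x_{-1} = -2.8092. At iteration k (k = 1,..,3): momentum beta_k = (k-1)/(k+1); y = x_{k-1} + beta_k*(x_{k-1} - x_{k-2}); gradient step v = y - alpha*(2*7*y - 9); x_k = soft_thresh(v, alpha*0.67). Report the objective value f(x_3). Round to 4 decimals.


FISTA on f(x) = 7*x^2 - 9*x + 0.67*|x|
L = 14, alpha = 0.0354
Iteration 1: beta = 0.0, y = -2.8092 + 0.0*(-2.8092 + 2.8092) = -2.8092
  grad(y) = -48.3288, v = y - alpha*grad = -1.0984
  prox(v) = soft_thresh(-1.0984, 0.0237) = -1.0746
Iteration 2: beta = 0.3333, y = -1.0746 + 0.3333*(-1.0746 + 2.8092) = -0.4965
  grad(y) = -15.9504, v = y - alpha*grad = 0.0682
  prox(v) = soft_thresh(0.0682, 0.0237) = 0.0445
Iteration 3: beta = 0.5, y = 0.0445 + 0.5*(0.0445 + 1.0746) = 0.604
  grad(y) = -0.5436, v = y - alpha*grad = 0.6233
  prox(v) = soft_thresh(0.6233, 0.0237) = 0.5996
f(x_3) = 7*0.5996^2 - 9*0.5996 + 0.67*|0.5996| = -2.478


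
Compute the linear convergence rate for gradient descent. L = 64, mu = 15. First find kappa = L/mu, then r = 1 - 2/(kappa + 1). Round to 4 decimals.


Step 1: Compute the condition number.
kappa = L/mu = 64/15 = 4.2667
Step 2: Compute the convergence rate.
r = 1 - 2/(kappa + 1) = 1 - 2*mu/(L + mu) = (L - mu)/(L + mu) = 49/79 = 0.6203


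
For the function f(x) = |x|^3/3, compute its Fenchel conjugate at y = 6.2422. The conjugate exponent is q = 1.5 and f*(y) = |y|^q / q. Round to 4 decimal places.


The conjugate exponent q satisfies 1/p + 1/q = 1.
p = 3, so q = 3/(3 - 1) = 1.5
|y|^q = 6.2422^1.5 = 15.5958
f*(6.2422) = 15.5958 / 1.5 = 10.3972


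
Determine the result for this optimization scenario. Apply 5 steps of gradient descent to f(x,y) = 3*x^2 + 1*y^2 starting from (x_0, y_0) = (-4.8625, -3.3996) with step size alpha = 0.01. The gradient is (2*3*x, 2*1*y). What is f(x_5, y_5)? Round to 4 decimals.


Gradient descent on f(x,y) = 3*x^2 + 1*y^2.
Starting point: (-4.8625, -3.3996), alpha = 0.01
Step 1: grad_x = 2*3*-4.8625 = -29.175, grad_y = 2*1*-3.3996 = -6.7992
  x_1 = -4.8625 - 0.01*-29.175 = -4.5708
  y_1 = -3.3996 - 0.01*-6.7992 = -3.3316
Step 2: grad_x = 2*3*-4.5708 = -27.4245, grad_y = 2*1*-3.3316 = -6.6632
  x_2 = -4.5708 - 0.01*-27.4245 = -4.2965
  y_2 = -3.3316 - 0.01*-6.6632 = -3.265
Step 3: grad_x = 2*3*-4.2965 = -25.779, grad_y = 2*1*-3.265 = -6.53
  x_3 = -4.2965 - 0.01*-25.779 = -4.0387
  y_3 = -3.265 - 0.01*-6.53 = -3.1997
Step 4: grad_x = 2*3*-4.0387 = -24.2323, grad_y = 2*1*-3.1997 = -6.3994
  x_4 = -4.0387 - 0.01*-24.2323 = -3.7964
  y_4 = -3.1997 - 0.01*-6.3994 = -3.1357
Step 5: grad_x = 2*3*-3.7964 = -22.7784, grad_y = 2*1*-3.1357 = -6.2714
  x_5 = -3.7964 - 0.01*-22.7784 = -3.5686
  y_5 = -3.1357 - 0.01*-6.2714 = -3.073
f(-3.5686, -3.073) = 3*(-3.5686)^2 + 1*(-3.073)^2 = 47.648


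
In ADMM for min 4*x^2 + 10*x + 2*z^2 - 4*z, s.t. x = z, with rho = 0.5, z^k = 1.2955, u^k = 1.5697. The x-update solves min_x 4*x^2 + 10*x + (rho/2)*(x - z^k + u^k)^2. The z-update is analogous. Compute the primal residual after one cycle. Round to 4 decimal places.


ADMM iteration with rho = 0.5, z^k = 1.2955, u^k = 1.5697
Step 1: x-update.
Minimize 4*x^2 + 10*x + (0.5/2)*(x - 1.2955 + 1.5697)^2
FOC: (2*4 + 0.5)*x = -10 + 0.5*(1.2955 - 1.5697)
x^{k+1} = -1.1926
Step 2: z-update.
Minimize 2*z^2 - 4*z + (0.5/2)*(-1.1926 - z + 1.5697)^2
FOC: (2*2 + 0.5)*z = 4 + 0.5*(-1.1926 + 1.5697)
z^{k+1} = 0.9308
Step 3: u-update.
u^{k+1} = 1.5697 - 1.1926 - 0.9308 = -0.5537
Step 4: Primal residual = |-1.1926 - 0.9308| = 2.1234


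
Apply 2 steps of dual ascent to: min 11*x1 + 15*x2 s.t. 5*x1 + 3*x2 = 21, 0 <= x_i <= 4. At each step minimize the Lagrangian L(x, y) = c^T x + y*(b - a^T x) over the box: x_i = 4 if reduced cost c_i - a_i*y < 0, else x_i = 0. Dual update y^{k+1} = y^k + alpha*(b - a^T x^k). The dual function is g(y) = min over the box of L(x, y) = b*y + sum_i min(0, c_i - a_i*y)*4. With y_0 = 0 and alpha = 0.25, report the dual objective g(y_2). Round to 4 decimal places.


Dual ascent for LP: min 11*x1 + 15*x2, 5*x1 + 3*x2 = 21, 0 <= x_i <= 4
Step 1: y^k = 0.0, reduced costs: (11.0, 15.0)
  x^k = (0.0, 0.0), subgradient = b - a^T x = 21.0
  y^{k+1} = 0.0 + 0.25*21.0 = 5.25
Step 2: y^k = 5.25, reduced costs: (-15.25, -0.75)
  x^k = (4.0, 4.0), subgradient = b - a^T x = -11.0
  y^{k+1} = 5.25 + 0.25*-11.0 = 2.5
Dual objective at y_2 = 2.5: reduced costs (-1.5, 7.5), box minimizer x = (4.0, 0.0)
g(y_2) = b*y + (c1 - a1*y)*x1 + (c2 - a2*y)*x2 = 21*2.5 + (-1.5)*4.0 + 7.5*0.0 = 52.5 - 6.0 + 0.0 = 46.5


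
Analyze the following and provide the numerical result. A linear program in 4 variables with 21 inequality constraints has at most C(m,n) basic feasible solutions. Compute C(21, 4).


Each vertex corresponds to some choice of n active constraints out of m, so the number of vertices is at most C(m, n) = m! / (n!(m-n)!).
m = 21, n = 4
Numerator: 21 * 20 * 19 * 18
Denominator: 4! = 24
C(21, 4) = 5985


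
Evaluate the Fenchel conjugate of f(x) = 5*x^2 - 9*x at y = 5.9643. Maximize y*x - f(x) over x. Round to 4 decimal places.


f*(y) = sup_x {y*x - a*x^2 - b*x} = sup_x {(y-b)*x - a*x^2}
FOC: (y - b) - 2a*x = 0 => x* = (y - b)/(2a)
x* = (5.9643 + 9)/(2*5) = 1.4964
f*(5.9643) = (y-b)^2/(4a) = (5.9643 + 9)^2/(4*5)
= 223.9303/20 = 11.1965


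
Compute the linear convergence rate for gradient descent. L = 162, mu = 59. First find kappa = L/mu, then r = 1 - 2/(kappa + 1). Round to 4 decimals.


Step 1: Compute the condition number.
kappa = L/mu = 162/59 = 2.7458
Step 2: Compute the convergence rate.
r = 1 - 2/(kappa + 1) = 1 - 2*mu/(L + mu) = (L - mu)/(L + mu) = 103/221 = 0.4661


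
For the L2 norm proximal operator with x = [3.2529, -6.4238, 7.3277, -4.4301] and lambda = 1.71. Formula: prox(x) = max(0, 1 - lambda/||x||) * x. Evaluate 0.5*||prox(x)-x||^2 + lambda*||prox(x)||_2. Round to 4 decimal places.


Step 1: Compute ||x||.
||x|| = 11.1878
Step 2: Compute scaling factor.
scale = max(0, 1 - 1.71/11.1878) = 0.8472
Step 3: prox(x) = [2.7557, -5.442, 6.2077, -3.753]
||prox(x)|| = 9.4778
Step 4: Proximal objective.
0.5*||prox-x||^2 = 1.4621
lambda*||prox|| = 16.207
Total = 17.6691


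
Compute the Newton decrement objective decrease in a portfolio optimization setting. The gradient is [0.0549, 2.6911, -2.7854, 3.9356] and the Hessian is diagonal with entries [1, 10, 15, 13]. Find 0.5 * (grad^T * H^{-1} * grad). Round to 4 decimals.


Step 1: H is diagonal, so H^(-1) * g = [0.0549, 0.2691, -0.1857, 0.3027].
Step 2: g^T H^(-1) g = sum_i g_i^2 / H_ii
  = (0.0549)^2/1 + (2.6911)^2/10 + (-2.7854)^2/15 + (3.9356)^2/13
  = 0.003 + 0.7242 + 0.5172 + 1.1915 = 2.4359
Step 3: Objective decrease = 0.5 * g^T H^(-1) g = 1.218


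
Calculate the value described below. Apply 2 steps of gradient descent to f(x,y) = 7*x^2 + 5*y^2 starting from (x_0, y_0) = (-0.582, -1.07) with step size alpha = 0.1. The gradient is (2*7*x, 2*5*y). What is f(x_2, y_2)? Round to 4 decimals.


Gradient descent on f(x,y) = 7*x^2 + 5*y^2.
Starting point: (-0.582, -1.07), alpha = 0.1
Step 1: grad_x = 2*7*-0.582 = -8.148, grad_y = 2*5*-1.07 = -10.7
  x_1 = -0.582 - 0.1*-8.148 = 0.2328
  y_1 = -1.07 - 0.1*-10.7 = 0.0
Step 2: grad_x = 2*7*0.2328 = 3.2592, grad_y = 2*5*0.0 = 0.0
  x_2 = 0.2328 - 0.1*3.2592 = -0.0931
  y_2 = 0.0 - 0.1*0.0 = 0.0
f(-0.0931, 0.0) = 7*(-0.0931)^2 + 5*0.0^2 = 0.0607


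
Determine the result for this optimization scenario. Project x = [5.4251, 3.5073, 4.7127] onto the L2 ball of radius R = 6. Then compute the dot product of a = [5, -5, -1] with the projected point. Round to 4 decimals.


Step 1: Compute ||x|| (intermediates to 6 decimals).
||x|| = sqrt(5.4251^2 + 3.5073^2 + 4.7127^2) = 7.996399
Step 2: Project.
Since ||x|| > R, scale = R/||x|| = 6/7.996399 = 0.750338, proj(x) = scale * x
proj(x) = [4.070659, 2.63166, 3.536118]
Step 3: Dot product.
a^T * proj(x) = 5*4.070659 - 5*2.63166 - 1*3.536118 = 3.6589


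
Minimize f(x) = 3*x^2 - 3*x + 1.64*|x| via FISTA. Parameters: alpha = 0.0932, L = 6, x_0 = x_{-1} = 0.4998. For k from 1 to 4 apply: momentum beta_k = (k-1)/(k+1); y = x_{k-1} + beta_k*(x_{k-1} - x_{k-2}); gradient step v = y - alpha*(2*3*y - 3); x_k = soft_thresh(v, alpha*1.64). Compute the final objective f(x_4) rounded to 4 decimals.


FISTA on f(x) = 3*x^2 - 3*x + 1.64*|x|
L = 6, alpha = 0.0932
Iteration 1: beta = 0.0, y = 0.4998 + 0.0*(0.4998 - 0.4998) = 0.4998
  grad(y) = -0.0012, v = y - alpha*grad = 0.4999
  prox(v) = soft_thresh(0.4999, 0.1528) = 0.3471
Iteration 2: beta = 0.3333, y = 0.3471 + 0.3333*(0.3471 - 0.4998) = 0.2962
  grad(y) = -1.2231, v = y - alpha*grad = 0.4101
  prox(v) = soft_thresh(0.4101, 0.1528) = 0.2573
Iteration 3: beta = 0.5, y = 0.2573 + 0.5*(0.2573 - 0.3471) = 0.2124
  grad(y) = -1.7255, v = y - alpha*grad = 0.3732
  prox(v) = soft_thresh(0.3732, 0.1528) = 0.2204
Iteration 4: beta = 0.6, y = 0.2204 + 0.6*(0.2204 - 0.2573) = 0.1982
  grad(y) = -1.8106, v = y - alpha*grad = 0.367
  prox(v) = soft_thresh(0.367, 0.1528) = 0.2141
f(x_4) = 3*0.2141^2 - 3*0.2141 + 1.64*|0.2141| = -0.1537


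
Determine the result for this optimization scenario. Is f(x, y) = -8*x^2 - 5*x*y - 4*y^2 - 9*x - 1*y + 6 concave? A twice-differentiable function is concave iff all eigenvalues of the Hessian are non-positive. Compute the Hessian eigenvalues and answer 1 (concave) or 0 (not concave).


The Hessian of f(x,y) = -8*x^2 - 5*x*y - 4*y^2 - 9*x - 1*y + 6 is:
H = [[-16, -5], [-5, -8]]
Trace = -16 - 8 = -24
Determinant = -16*-8 - (-5)^2 = 103
Discriminant = (-24)^2 - 4*103 = 164.0
Eigenvalues: lambda_1 = -18.4031, lambda_2 = -5.5969
The function is concave.

1


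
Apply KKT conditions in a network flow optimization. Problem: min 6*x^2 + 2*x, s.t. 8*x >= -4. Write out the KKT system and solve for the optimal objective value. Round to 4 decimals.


Step 1: Try lambda = 0 (constraint inactive).
Stationarity: 2*6*x + 2 = 0
x* = -2/(2*6) = -1/6 = -0.1667 (rounded; the exact value -1/6 is used below)
Check constraint: 8*-0.1667 = -1.3336 >= -4 -- satisfied.
Step 2: Compute optimal value.
f(x*) = 6*(-1/6)^2 + 2*(-1/6) = -0.1667


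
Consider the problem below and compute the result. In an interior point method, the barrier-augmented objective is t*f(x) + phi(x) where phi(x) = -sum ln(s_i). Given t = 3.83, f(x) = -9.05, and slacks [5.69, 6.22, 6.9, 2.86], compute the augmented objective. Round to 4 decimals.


Step 1: Compute log-barrier.
ln values: [1.7387, 1.8278, 1.9315, 1.0508]
phi = -(1.7387 + 1.8278 + 1.9315 + 1.0508) = -6.5488
Step 2: Compute augmented objective.
t*f(x) = 3.83*-9.05 = -34.6615
Total = -34.6615 - 6.5488 = -41.2103


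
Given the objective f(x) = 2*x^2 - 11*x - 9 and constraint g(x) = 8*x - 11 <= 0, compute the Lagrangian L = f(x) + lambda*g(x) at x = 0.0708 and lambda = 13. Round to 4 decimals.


Step 1: Evaluate f(x).
f(0.0708) = 2*0.0708^2 - 11*0.0708 - 9 = -9.7688
Step 2: Evaluate g(x).
g(0.0708) = 8*0.0708 - 11 = -10.4336
Step 3: Compute Lagrangian.
L = -9.7688 + 13*-10.4336 = -145.4056


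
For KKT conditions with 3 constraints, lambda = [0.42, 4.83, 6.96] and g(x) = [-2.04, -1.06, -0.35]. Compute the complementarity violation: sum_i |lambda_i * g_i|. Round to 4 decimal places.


KKT complementary slackness check:
lambda_1 * g_1 = 0.42 * -2.04 = -0.8568
lambda_2 * g_2 = 4.83 * -1.06 = -5.1198
lambda_3 * g_3 = 6.96 * -0.35 = -2.436
Total violation = 0.8568 + 5.1198 + 2.436 = 8.4126


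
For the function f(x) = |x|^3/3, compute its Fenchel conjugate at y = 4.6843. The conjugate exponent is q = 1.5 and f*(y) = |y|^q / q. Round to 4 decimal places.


The conjugate exponent q satisfies 1/p + 1/q = 1.
p = 3, so q = 3/(3 - 1) = 1.5
|y|^q = 4.6843^1.5 = 10.1383
f*(4.6843) = 10.1383 / 1.5 = 6.7589


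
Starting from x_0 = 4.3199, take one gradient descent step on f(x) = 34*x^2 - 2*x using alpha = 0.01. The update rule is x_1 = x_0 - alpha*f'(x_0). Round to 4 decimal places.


We compute the gradient at x_0 and apply the update.
f'(x) = 68*x - 2
f'(4.3199) = 68*4.3199 - 2 = 291.7532
x_1 = 4.3199 - 0.01*291.7532 = 1.4024


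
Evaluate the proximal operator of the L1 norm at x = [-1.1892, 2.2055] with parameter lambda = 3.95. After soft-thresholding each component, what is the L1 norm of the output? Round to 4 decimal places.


Soft-thresholding with lambda = 3.95:
prox(-1.1892) = sign(-1.1892)*max(|-1.1892| - 3.95, 0) = 0.0
prox(2.2055) = sign(2.2055)*max(|2.2055| - 3.95, 0) = 0.0
prox(x) = [0.0, 0.0]
||prox(x)||_1 = 0.0 + 0.0 = 0.0


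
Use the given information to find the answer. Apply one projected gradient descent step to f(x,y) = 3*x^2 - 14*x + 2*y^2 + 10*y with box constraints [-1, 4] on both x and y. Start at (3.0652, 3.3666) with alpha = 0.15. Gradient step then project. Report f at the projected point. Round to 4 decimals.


Step 1: Compute gradient at (3.0652, 3.3666).
grad_x = 2*3*3.0652 - 14 = 4.3912
grad_y = 2*2*3.3666 + 10 = 23.4664
Step 2: Gradient step.
x_raw = 3.0652 - 0.15*4.3912 = 2.4065
y_raw = 3.3666 - 0.15*23.4664 = -0.1534
Step 3: Project onto [-1, 4].
x_proj = clip(2.4065) = 2.4065
y_proj = clip(-0.1534) = -0.1534
Step 4: Evaluate f.
f(2.4065, -0.1534) = -17.8038


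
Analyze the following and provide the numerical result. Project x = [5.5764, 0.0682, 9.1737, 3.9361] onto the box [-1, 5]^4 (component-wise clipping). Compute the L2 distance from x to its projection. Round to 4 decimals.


Project each component onto [-1, 5].
clip(5.5764) = 5.0, clip(0.0682) = 0.0682, clip(9.1737) = 5.0, clip(3.9361) = 3.9361
Projection = [5.0, 0.0682, 5.0, 3.9361]
Squared diffs: [0.3322, 0.0, 17.4198, 0.0]
Distance = sqrt(17.752) = 4.2133


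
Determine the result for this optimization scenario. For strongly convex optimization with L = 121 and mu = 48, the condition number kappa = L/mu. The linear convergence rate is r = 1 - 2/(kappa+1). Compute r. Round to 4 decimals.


Step 1: Compute the condition number.
kappa = L/mu = 121/48 = 2.5208
Step 2: Compute the convergence rate.
r = 1 - 2/(kappa + 1) = 1 - 2*mu/(L + mu) = (L - mu)/(L + mu) = 73/169 = 0.432


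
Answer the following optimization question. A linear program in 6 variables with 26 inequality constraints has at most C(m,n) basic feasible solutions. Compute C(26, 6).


Each vertex corresponds to some choice of n active constraints out of m, so the number of vertices is at most C(m, n) = m! / (n!(m-n)!).
m = 26, n = 6
Numerator: 26 * 25 * 24 * 23 * 22 * 21
Denominator: 6! = 720
C(26, 6) = 230230


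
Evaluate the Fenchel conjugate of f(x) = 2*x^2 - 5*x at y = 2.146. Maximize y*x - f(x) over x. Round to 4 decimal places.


f*(y) = sup_x {y*x - a*x^2 - b*x} = sup_x {(y-b)*x - a*x^2}
FOC: (y - b) - 2a*x = 0 => x* = (y - b)/(2a)
x* = (2.146 + 5)/(2*2) = 1.7865
f*(2.146) = (y-b)^2/(4a) = (2.146 + 5)^2/(4*2)
= 51.0653/8 = 6.3832


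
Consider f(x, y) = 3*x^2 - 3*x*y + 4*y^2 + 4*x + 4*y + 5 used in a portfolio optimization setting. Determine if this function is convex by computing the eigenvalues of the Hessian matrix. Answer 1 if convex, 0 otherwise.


The Hessian of f(x,y) = 3*x^2 - 3*x*y + 4*y^2 + 4*x + 4*y + 5 is:
H = [[6, -3], [-3, 8]]
Trace = 6 + 8 = 14
Determinant = 6*8 - (-3)^2 = 39
Discriminant = (14)^2 - 4*39 = 40.0
Eigenvalues: lambda_1 = 3.8377, lambda_2 = 10.1623
The function is convex.

1


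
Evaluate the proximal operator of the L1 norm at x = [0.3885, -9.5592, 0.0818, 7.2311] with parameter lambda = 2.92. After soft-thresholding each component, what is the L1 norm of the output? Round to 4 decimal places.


Soft-thresholding with lambda = 2.92:
prox(0.3885) = sign(0.3885)*max(|0.3885| - 2.92, 0) = 0.0
prox(-9.5592) = sign(-9.5592)*max(|-9.5592| - 2.92, 0) = -6.6392
prox(0.0818) = sign(0.0818)*max(|0.0818| - 2.92, 0) = 0.0
prox(7.2311) = sign(7.2311)*max(|7.2311| - 2.92, 0) = 4.3111
prox(x) = [0.0, -6.6392, 0.0, 4.3111]
||prox(x)||_1 = 0.0 + 6.6392 + 0.0 + 4.3111 = 10.9503


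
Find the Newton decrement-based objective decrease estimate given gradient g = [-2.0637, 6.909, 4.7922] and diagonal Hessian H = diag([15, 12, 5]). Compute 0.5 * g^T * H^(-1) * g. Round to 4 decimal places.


Step 1: H is diagonal, so H^(-1) * g = [-0.1376, 0.5758, 0.9584].
Step 2: g^T H^(-1) g = sum_i g_i^2 / H_ii
  = (-2.0637)^2/15 + (6.909)^2/12 + (4.7922)^2/5
  = 0.2839 + 3.9779 + 4.593 = 8.8548
Step 3: Objective decrease = 0.5 * g^T H^(-1) g = 4.4274


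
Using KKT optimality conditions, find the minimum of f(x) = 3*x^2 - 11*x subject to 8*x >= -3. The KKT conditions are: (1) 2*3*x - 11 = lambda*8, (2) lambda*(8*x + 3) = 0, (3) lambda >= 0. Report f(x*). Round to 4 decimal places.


Step 1: Try lambda = 0 (constraint inactive).
Stationarity: 2*3*x - 11 = 0
x* = 11/(2*3) = 11/6 = 1.8333 (rounded; the exact value 11/6 is used below)
Check constraint: 8*1.8333 = 14.6664 >= -3 -- satisfied.
Step 2: Compute optimal value.
f(x*) = 3*(11/6)^2 - 11*(11/6) = -10.0833


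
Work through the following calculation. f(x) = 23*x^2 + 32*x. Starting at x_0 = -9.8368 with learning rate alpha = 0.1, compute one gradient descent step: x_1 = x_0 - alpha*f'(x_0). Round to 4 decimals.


We compute the gradient at x_0 and apply the update.
f'(x) = 46*x + 32
f'(-9.8368) = 46*-9.8368 + 32 = -420.4928
x_1 = -9.8368 - 0.1*-420.4928 = 32.2125


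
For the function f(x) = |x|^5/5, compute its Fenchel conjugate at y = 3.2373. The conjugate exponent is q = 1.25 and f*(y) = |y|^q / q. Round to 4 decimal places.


The conjugate exponent q satisfies 1/p + 1/q = 1.
p = 5, so q = 5/(5 - 1) = 1.25
|y|^q = 3.2373^1.25 = 4.3424
f*(3.2373) = 4.3424 / 1.25 = 3.4739


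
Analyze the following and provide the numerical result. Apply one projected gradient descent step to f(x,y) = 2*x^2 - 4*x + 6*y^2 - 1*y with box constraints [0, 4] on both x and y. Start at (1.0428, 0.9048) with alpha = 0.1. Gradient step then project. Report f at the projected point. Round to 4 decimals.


Step 1: Compute gradient at (1.0428, 0.9048).
grad_x = 2*2*1.0428 - 4 = 0.1712
grad_y = 2*6*0.9048 - 1 = 9.8576
Step 2: Gradient step.
x_raw = 1.0428 - 0.1*0.1712 = 1.0257
y_raw = 0.9048 - 0.1*9.8576 = -0.081
Step 3: Project onto [0, 4].
x_proj = clip(1.0257) = 1.0257
y_proj = clip(-0.081) = 0.0
Step 4: Evaluate f.
f(1.0257, 0.0) = -1.9987


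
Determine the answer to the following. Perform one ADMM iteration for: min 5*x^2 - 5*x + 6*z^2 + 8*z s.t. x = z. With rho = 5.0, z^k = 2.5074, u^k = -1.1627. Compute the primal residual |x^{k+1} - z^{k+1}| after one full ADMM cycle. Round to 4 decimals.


ADMM iteration with rho = 5.0, z^k = 2.5074, u^k = -1.1627
Step 1: x-update.
Minimize 5*x^2 - 5*x + (5.0/2)*(x - 2.5074 - 1.1627)^2
FOC: (2*5 + 5.0)*x = 5 + 5.0*(2.5074 + 1.1627)
x^{k+1} = 1.5567
Step 2: z-update.
Minimize 6*z^2 + 8*z + (5.0/2)*(1.5567 - z - 1.1627)^2
FOC: (2*6 + 5.0)*z = -8 + 5.0*(1.5567 - 1.1627)
z^{k+1} = -0.3547
Step 3: u-update.
u^{k+1} = -1.1627 + 1.5567 + 0.3547 = 0.7487
Step 4: Primal residual = |1.5567 + 0.3547| = 1.9114


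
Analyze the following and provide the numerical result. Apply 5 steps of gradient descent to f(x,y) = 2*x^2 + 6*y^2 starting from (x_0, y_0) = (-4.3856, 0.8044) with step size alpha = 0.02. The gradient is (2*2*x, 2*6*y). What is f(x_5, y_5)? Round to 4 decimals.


Gradient descent on f(x,y) = 2*x^2 + 6*y^2.
Starting point: (-4.3856, 0.8044), alpha = 0.02
Step 1: grad_x = 2*2*-4.3856 = -17.5424, grad_y = 2*6*0.8044 = 9.6528
  x_1 = -4.3856 - 0.02*-17.5424 = -4.0348
  y_1 = 0.8044 - 0.02*9.6528 = 0.6113
Step 2: grad_x = 2*2*-4.0348 = -16.139, grad_y = 2*6*0.6113 = 7.3361
  x_2 = -4.0348 - 0.02*-16.139 = -3.712
  y_2 = 0.6113 - 0.02*7.3361 = 0.4646
Step 3: grad_x = 2*2*-3.712 = -14.8479, grad_y = 2*6*0.4646 = 5.5755
  x_3 = -3.712 - 0.02*-14.8479 = -3.415
  y_3 = 0.4646 - 0.02*5.5755 = 0.3531
Step 4: grad_x = 2*2*-3.415 = -13.6601, grad_y = 2*6*0.3531 = 4.2373
  x_4 = -3.415 - 0.02*-13.6601 = -3.1418
  y_4 = 0.3531 - 0.02*4.2373 = 0.2684
Step 5: grad_x = 2*2*-3.1418 = -12.5673, grad_y = 2*6*0.2684 = 3.2204
  x_5 = -3.1418 - 0.02*-12.5673 = -2.8905
  y_5 = 0.2684 - 0.02*3.2204 = 0.204
f(-2.8905, 0.204) = 2*(-2.8905)^2 + 6*0.204^2 = 16.9592


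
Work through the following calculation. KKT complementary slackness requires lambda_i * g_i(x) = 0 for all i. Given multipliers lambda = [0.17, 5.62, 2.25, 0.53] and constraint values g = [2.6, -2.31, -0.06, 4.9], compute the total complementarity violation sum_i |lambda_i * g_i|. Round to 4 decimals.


KKT complementary slackness check:
lambda_1 * g_1 = 0.17 * 2.6 = 0.442
lambda_2 * g_2 = 5.62 * -2.31 = -12.9822
lambda_3 * g_3 = 2.25 * -0.06 = -0.135
lambda_4 * g_4 = 0.53 * 4.9 = 2.597
Total violation = 0.442 + 12.9822 + 0.135 + 2.597 = 16.1562


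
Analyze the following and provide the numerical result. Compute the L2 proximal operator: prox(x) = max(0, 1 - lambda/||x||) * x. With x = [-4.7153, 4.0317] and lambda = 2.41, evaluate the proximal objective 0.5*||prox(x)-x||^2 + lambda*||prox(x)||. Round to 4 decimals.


Step 1: Compute ||x||.
||x|| = 6.2039
Step 2: Compute scaling factor.
scale = max(0, 1 - 2.41/6.2039) = 0.6115
Step 3: prox(x) = [-2.8836, 2.4655]
||prox(x)|| = 3.7939
Step 4: Proximal objective.
0.5*||prox-x||^2 = 2.9041
lambda*||prox|| = 9.1433
Total = 12.0474


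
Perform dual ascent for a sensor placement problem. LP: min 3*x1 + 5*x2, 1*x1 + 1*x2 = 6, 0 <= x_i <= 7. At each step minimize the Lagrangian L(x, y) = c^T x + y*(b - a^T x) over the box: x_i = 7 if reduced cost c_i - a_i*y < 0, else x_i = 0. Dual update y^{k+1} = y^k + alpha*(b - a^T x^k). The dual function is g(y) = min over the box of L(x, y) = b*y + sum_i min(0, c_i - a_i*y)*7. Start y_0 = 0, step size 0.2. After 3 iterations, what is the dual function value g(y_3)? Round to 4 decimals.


Dual ascent for LP: min 3*x1 + 5*x2, 1*x1 + 1*x2 = 6, 0 <= x_i <= 7
Step 1: y^k = 0.0, reduced costs: (3.0, 5.0)
  x^k = (0.0, 0.0), subgradient = b - a^T x = 6.0
  y^{k+1} = 0.0 + 0.2*6.0 = 1.2
Step 2: y^k = 1.2, reduced costs: (1.8, 3.8)
  x^k = (0.0, 0.0), subgradient = b - a^T x = 6.0
  y^{k+1} = 1.2 + 0.2*6.0 = 2.4
Step 3: y^k = 2.4, reduced costs: (0.6, 2.6)
  x^k = (0.0, 0.0), subgradient = b - a^T x = 6.0
  y^{k+1} = 2.4 + 0.2*6.0 = 3.6
Dual objective at y_3 = 3.6: reduced costs (-0.6, 1.4), box minimizer x = (7.0, 0.0)
g(y_3) = b*y + (c1 - a1*y)*x1 + (c2 - a2*y)*x2 = 6*3.6 + (-0.6)*7.0 + 1.4*0.0 = 21.6 - 4.2 + 0.0 = 17.4


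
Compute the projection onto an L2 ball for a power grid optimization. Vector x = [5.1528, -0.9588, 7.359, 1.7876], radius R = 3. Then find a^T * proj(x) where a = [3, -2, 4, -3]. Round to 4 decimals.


Step 1: Compute ||x|| (intermediates to 6 decimals).
||x|| = sqrt(5.1528^2 + (-0.9588)^2 + 7.359^2 + 1.7876^2) = 9.209834
Step 2: Project.
Since ||x|| > R, scale = R/||x|| = 3/9.209834 = 0.325739, proj(x) = scale * x
proj(x) = [1.678468, -0.312319, 2.397113, 0.582291]
Step 3: Dot product.
a^T * proj(x) = 3*1.678468 - 2*(-0.312319) + 4*2.397113 - 3*0.582291 = 13.5016


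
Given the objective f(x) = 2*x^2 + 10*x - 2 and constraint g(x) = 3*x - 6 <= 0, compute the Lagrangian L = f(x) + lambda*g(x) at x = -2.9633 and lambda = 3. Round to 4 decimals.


Step 1: Evaluate f(x).
f(-2.9633) = 2*(-2.9633)^2 + 10*(-2.9633) - 2 = -14.0707
Step 2: Evaluate g(x).
g(-2.9633) = 3*-2.9633 - 6 = -14.8899
Step 3: Compute Lagrangian.
L = -14.0707 + 3*-14.8899 = -58.7404


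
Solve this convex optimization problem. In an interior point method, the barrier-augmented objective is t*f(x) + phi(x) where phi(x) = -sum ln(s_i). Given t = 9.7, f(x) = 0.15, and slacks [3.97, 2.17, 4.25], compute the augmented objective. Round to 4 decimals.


Step 1: Compute log-barrier.
ln values: [1.3788, 0.7747, 1.4469]
phi = -(1.3788 + 0.7747 + 1.4469) = -3.6004
Step 2: Compute augmented objective.
t*f(x) = 9.7*0.15 = 1.455
Total = 1.455 - 3.6004 = -2.1454


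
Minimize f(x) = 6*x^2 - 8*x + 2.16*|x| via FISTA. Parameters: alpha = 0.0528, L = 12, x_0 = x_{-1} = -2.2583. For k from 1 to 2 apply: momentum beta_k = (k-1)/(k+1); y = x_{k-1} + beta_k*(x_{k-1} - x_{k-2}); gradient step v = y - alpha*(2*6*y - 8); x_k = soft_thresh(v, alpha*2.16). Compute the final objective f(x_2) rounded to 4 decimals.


FISTA on f(x) = 6*x^2 - 8*x + 2.16*|x|
L = 12, alpha = 0.0528
Iteration 1: beta = 0.0, y = -2.2583 + 0.0*(-2.2583 + 2.2583) = -2.2583
  grad(y) = -35.0996, v = y - alpha*grad = -0.405
  prox(v) = soft_thresh(-0.405, 0.114) = -0.291
Iteration 2: beta = 0.3333, y = -0.291 + 0.3333*(-0.291 + 2.2583) = 0.3648
  grad(y) = -3.6227, v = y - alpha*grad = 0.5561
  prox(v) = soft_thresh(0.5561, 0.114) = 0.442
f(x_2) = 6*0.442^2 - 8*0.442 + 2.16*|0.442| = -1.4091


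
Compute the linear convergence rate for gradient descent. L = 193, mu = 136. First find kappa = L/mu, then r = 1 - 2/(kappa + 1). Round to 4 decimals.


Step 1: Compute the condition number.
kappa = L/mu = 193/136 = 1.4191
Step 2: Compute the convergence rate.
r = 1 - 2/(kappa + 1) = 1 - 2*mu/(L + mu) = (L - mu)/(L + mu) = 57/329 = 0.1733


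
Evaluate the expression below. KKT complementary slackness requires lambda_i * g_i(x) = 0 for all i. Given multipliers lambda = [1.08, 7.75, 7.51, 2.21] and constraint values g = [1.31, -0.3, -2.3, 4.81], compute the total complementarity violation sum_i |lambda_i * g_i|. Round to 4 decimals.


KKT complementary slackness check:
lambda_1 * g_1 = 1.08 * 1.31 = 1.4148
lambda_2 * g_2 = 7.75 * -0.3 = -2.325
lambda_3 * g_3 = 7.51 * -2.3 = -17.273
lambda_4 * g_4 = 2.21 * 4.81 = 10.6301
Total violation = 1.4148 + 2.325 + 17.273 + 10.6301 = 31.6429


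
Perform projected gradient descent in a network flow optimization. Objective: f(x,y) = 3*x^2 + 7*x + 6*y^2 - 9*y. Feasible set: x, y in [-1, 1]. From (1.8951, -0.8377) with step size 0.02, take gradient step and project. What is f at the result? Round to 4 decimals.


Step 1: Compute gradient at (1.8951, -0.8377).
grad_x = 2*3*1.8951 + 7 = 18.3706
grad_y = 2*6*-0.8377 - 9 = -19.0524
Step 2: Gradient step.
x_raw = 1.8951 - 0.02*18.3706 = 1.5277
y_raw = -0.8377 - 0.02*-19.0524 = -0.4567
Step 3: Project onto [-1, 1].
x_proj = clip(1.5277) = 1.0
y_proj = clip(-0.4567) = -0.4567
Step 4: Evaluate f.
f(1.0, -0.4567) = 15.3611


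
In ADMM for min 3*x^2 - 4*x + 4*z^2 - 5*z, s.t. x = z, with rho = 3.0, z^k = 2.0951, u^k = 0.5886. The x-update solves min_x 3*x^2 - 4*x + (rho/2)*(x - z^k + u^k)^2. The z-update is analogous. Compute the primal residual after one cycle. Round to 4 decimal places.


ADMM iteration with rho = 3.0, z^k = 2.0951, u^k = 0.5886
Step 1: x-update.
Minimize 3*x^2 - 4*x + (3.0/2)*(x - 2.0951 + 0.5886)^2
FOC: (2*3 + 3.0)*x = 4 + 3.0*(2.0951 - 0.5886)
x^{k+1} = 0.9466
Step 2: z-update.
Minimize 4*z^2 - 5*z + (3.0/2)*(0.9466 - z + 0.5886)^2
FOC: (2*4 + 3.0)*z = 5 + 3.0*(0.9466 + 0.5886)
z^{k+1} = 0.8732
Step 3: u-update.
u^{k+1} = 0.5886 + 0.9466 - 0.8732 = 0.662
Step 4: Primal residual = |0.9466 - 0.8732| = 0.0734


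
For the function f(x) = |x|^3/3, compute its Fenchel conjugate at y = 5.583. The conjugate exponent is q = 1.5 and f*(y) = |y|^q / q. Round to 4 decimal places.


The conjugate exponent q satisfies 1/p + 1/q = 1.
p = 3, so q = 3/(3 - 1) = 1.5
|y|^q = 5.583^1.5 = 13.1917
f*(5.583) = 13.1917 / 1.5 = 8.7945


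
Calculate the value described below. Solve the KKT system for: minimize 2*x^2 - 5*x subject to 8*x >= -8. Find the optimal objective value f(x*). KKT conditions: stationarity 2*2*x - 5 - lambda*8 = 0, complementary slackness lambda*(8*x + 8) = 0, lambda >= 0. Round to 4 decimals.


Step 1: Try lambda = 0 (constraint inactive).
Stationarity: 2*2*x - 5 = 0
x* = 5/(2*2) = 1.25
Check constraint: 8*1.25 = 10.0 >= -8 -- satisfied.
Step 2: Compute optimal value.
f(x*) = 2*1.25^2 - 5*1.25 = -3.125


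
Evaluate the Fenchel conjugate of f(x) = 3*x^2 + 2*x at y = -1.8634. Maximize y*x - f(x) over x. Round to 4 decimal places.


f*(y) = sup_x {y*x - a*x^2 - b*x} = sup_x {(y-b)*x - a*x^2}
FOC: (y - b) - 2a*x = 0 => x* = (y - b)/(2a)
x* = (-1.8634 - 2)/(2*3) = -0.6439
f*(-1.8634) = (y-b)^2/(4a) = (-1.8634 - 2)^2/(4*3)
= 14.9259/12 = 1.2438


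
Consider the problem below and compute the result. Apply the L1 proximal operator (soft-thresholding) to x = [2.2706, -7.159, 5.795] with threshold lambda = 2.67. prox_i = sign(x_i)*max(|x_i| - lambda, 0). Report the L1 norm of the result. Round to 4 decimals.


Soft-thresholding with lambda = 2.67:
prox(2.2706) = sign(2.2706)*max(|2.2706| - 2.67, 0) = 0.0
prox(-7.159) = sign(-7.159)*max(|-7.159| - 2.67, 0) = -4.489
prox(5.795) = sign(5.795)*max(|5.795| - 2.67, 0) = 3.125
prox(x) = [0.0, -4.489, 3.125]
||prox(x)||_1 = 0.0 + 4.489 + 3.125 = 7.614


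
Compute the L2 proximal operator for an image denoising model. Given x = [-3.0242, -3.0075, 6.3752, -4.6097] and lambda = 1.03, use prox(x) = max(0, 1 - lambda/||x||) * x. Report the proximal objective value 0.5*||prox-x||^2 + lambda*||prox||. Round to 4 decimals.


Step 1: Compute ||x||.
||x|| = 8.9489
Step 2: Compute scaling factor.
scale = max(0, 1 - 1.03/8.9489) = 0.8849
Step 3: prox(x) = [-2.6761, -2.6613, 5.6414, -4.0791]
||prox(x)|| = 7.9189
Step 4: Proximal objective.
0.5*||prox-x||^2 = 0.5305
lambda*||prox|| = 8.1565
Total = 8.6869


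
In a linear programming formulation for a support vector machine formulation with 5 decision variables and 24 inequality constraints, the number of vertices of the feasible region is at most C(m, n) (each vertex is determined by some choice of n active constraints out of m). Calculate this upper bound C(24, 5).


Each vertex corresponds to some choice of n active constraints out of m, so the number of vertices is at most C(m, n) = m! / (n!(m-n)!).
m = 24, n = 5
Numerator: 24 * 23 * 22 * 21 * 20
Denominator: 5! = 120
C(24, 5) = 42504


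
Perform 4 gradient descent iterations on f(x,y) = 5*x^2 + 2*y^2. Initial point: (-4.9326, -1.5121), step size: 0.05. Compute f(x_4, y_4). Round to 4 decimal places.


Gradient descent on f(x,y) = 5*x^2 + 2*y^2.
Starting point: (-4.9326, -1.5121), alpha = 0.05
Step 1: grad_x = 2*5*-4.9326 = -49.326, grad_y = 2*2*-1.5121 = -6.0484
  x_1 = -4.9326 - 0.05*-49.326 = -2.4663
  y_1 = -1.5121 - 0.05*-6.0484 = -1.2097
Step 2: grad_x = 2*5*-2.4663 = -24.663, grad_y = 2*2*-1.2097 = -4.8387
  x_2 = -2.4663 - 0.05*-24.663 = -1.2332
  y_2 = -1.2097 - 0.05*-4.8387 = -0.9677
Step 3: grad_x = 2*5*-1.2332 = -12.3315, grad_y = 2*2*-0.9677 = -3.871
  x_3 = -1.2332 - 0.05*-12.3315 = -0.6166
  y_3 = -0.9677 - 0.05*-3.871 = -0.7742
Step 4: grad_x = 2*5*-0.6166 = -6.1658, grad_y = 2*2*-0.7742 = -3.0968
  x_4 = -0.6166 - 0.05*-6.1658 = -0.3083
  y_4 = -0.7742 - 0.05*-3.0968 = -0.6194
f(-0.3083, -0.6194) = 5*(-0.3083)^2 + 2*(-0.6194)^2 = 1.2424


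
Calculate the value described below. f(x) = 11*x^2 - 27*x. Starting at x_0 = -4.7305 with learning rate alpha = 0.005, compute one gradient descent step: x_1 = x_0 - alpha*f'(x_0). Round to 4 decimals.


We compute the gradient at x_0 and apply the update.
f'(x) = 22*x - 27
f'(-4.7305) = 22*-4.7305 - 27 = -131.071
x_1 = -4.7305 - 0.005*-131.071 = -4.0751


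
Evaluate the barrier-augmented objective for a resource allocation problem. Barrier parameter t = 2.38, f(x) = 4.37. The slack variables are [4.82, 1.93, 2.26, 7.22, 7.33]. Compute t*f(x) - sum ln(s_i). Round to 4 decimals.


Step 1: Compute log-barrier.
ln values: [1.5728, 0.6575, 0.8154, 1.9769, 1.992]
phi = -(1.5728 + 0.6575 + 0.8154 + 1.9769 + 1.992) = -7.0145
Step 2: Compute augmented objective.
t*f(x) = 2.38*4.37 = 10.4006
Total = 10.4006 - 7.0145 = 3.3861


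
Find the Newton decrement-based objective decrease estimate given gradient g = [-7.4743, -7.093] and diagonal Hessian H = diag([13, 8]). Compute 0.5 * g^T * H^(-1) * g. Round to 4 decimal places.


Step 1: H is diagonal, so H^(-1) * g = [-0.5749, -0.8866].
Step 2: g^T H^(-1) g = sum_i g_i^2 / H_ii
  = (-7.4743)^2/13 + (-7.093)^2/8
  = 4.2973 + 6.2888 = 10.5862
Step 3: Objective decrease = 0.5 * g^T H^(-1) g = 5.2931


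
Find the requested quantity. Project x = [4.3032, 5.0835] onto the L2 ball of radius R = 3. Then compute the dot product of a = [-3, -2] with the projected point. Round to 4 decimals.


Step 1: Compute ||x|| (intermediates to 6 decimals).
||x|| = sqrt(4.3032^2 + 5.0835^2) = 6.660293
Step 2: Project.
Since ||x|| > R, scale = R/||x|| = 3/6.660293 = 0.450431, proj(x) = scale * x
proj(x) = [1.938295, 2.289766]
Step 3: Dot product.
a^T * proj(x) = -3*1.938295 - 2*2.289766 = -10.3944
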